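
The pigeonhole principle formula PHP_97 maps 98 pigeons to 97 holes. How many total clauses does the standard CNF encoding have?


The PHP encoding has two parts:
1) At-least-one-hole clauses: 98 (one per pigeon, each with 97 literals).
2) At-most-one-pigeon-per-hole clauses: 97 holes * C(98,2) = 97 * 4753 = 461041.
Total clauses = 98 + 461041 = 461139.

461139


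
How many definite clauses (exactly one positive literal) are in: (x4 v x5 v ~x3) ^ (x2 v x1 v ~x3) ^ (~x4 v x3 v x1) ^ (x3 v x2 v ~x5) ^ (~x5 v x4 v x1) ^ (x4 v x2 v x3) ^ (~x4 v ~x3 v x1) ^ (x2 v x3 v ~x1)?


A definite clause has exactly one positive literal.
Clause 1: 2 positive -> not definite
Clause 2: 2 positive -> not definite
Clause 3: 2 positive -> not definite
Clause 4: 2 positive -> not definite
Clause 5: 2 positive -> not definite
Clause 6: 3 positive -> not definite
Clause 7: 1 positive -> definite
Clause 8: 2 positive -> not definite
Definite clause count = 1.

1


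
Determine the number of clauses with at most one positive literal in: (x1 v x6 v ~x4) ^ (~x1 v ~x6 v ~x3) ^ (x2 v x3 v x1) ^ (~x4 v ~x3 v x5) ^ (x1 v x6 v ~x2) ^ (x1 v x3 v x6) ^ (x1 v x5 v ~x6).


A Horn clause has at most one positive literal.
Clause 1: 2 positive lit(s) -> not Horn
Clause 2: 0 positive lit(s) -> Horn
Clause 3: 3 positive lit(s) -> not Horn
Clause 4: 1 positive lit(s) -> Horn
Clause 5: 2 positive lit(s) -> not Horn
Clause 6: 3 positive lit(s) -> not Horn
Clause 7: 2 positive lit(s) -> not Horn
Total Horn clauses = 2.

2


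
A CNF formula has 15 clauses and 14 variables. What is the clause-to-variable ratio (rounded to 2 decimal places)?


Clause-to-variable ratio = clauses / variables.
15 / 14 = 1.07.

1.07


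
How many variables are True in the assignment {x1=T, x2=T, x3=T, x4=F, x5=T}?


The weight is the number of variables assigned True.
True variables: x1, x2, x3, x5.
Weight = 4.

4


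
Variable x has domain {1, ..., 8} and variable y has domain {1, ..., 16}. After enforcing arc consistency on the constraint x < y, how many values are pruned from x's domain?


For the constraint x < y, x needs a supporting value in y's domain.
x can be at most 15 (one less than y's maximum).
Valid x values from domain: 8 out of 8.
Pruned = 8 - 8 = 0.

0


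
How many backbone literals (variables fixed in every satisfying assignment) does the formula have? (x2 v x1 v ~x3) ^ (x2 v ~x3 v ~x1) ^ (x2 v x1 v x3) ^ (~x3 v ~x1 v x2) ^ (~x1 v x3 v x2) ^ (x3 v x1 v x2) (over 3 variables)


Find all satisfying assignments: 4 model(s).
Check which variables have the same value in every model.
Fixed variables: x2=T.
Backbone size = 1.

1


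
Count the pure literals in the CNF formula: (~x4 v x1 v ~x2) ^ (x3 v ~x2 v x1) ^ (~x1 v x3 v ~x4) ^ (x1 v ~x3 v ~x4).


A pure literal appears in only one polarity across all clauses.
Pure literals: x2 (negative only), x4 (negative only).
Count = 2.

2


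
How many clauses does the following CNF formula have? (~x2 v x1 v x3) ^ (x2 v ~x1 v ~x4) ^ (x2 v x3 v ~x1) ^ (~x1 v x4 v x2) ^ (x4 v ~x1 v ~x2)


Each group enclosed in parentheses joined by ^ is one clause.
Counting the conjuncts: 5 clauses.

5


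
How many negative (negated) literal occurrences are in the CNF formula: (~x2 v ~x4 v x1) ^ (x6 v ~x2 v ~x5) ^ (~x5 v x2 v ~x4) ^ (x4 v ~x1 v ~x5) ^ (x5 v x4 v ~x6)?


Scan each clause for negated literals.
Clause 1: 2 negative; Clause 2: 2 negative; Clause 3: 2 negative; Clause 4: 2 negative; Clause 5: 1 negative.
Total negative literal occurrences = 9.

9


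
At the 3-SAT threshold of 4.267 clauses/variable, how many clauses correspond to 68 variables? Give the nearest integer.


The 3-SAT phase transition occurs at approximately 4.267 clauses per variable.
m = 4.267 * 68 = 290.156.
Rounded to nearest integer: 290.

290


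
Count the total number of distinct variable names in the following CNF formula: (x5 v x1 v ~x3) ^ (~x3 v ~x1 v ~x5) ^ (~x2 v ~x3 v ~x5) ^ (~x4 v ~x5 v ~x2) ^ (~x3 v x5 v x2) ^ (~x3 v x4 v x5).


Identify each distinct variable in the formula.
Variables found: x1, x2, x3, x4, x5.
Total distinct variables = 5.

5


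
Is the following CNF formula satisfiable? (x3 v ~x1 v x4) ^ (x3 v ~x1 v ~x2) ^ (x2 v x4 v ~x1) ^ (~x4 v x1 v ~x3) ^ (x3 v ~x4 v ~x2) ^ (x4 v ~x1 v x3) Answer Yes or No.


Check all 16 possible truth assignments.
Number of satisfying assignments found: 9.
The formula is satisfiable.

Yes


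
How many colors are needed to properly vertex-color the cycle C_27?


An odd cycle cannot be 2-colored: alternating two colors around the cycle returns to the start with a conflict.
Since 27 is odd, three colors are required (and three suffice).
Chromatic number = 3.

3


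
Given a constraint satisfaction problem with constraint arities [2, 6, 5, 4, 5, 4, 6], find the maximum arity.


The arities are: 2, 6, 5, 4, 5, 4, 6.
Scan for the maximum value.
Maximum arity = 6.

6


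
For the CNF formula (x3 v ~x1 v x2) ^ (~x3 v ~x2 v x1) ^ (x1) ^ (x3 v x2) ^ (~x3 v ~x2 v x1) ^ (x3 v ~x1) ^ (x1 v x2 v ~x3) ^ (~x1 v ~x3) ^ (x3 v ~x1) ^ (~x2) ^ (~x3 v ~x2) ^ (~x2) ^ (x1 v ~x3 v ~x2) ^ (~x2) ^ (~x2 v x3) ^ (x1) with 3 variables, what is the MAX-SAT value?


Enumerate all 8 truth assignments.
For each, count how many of the 16 clauses are satisfied.
The formula is not fully satisfiable, so the maximum is below 16.
Maximum simultaneously satisfiable clauses = 15.

15


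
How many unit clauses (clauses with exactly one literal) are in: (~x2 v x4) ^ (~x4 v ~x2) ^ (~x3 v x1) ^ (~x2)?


A unit clause contains exactly one literal.
Unit clauses found: (~x2).
Count = 1.

1


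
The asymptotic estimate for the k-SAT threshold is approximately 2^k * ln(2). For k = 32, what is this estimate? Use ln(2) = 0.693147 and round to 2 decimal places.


Using the asymptotic formula: threshold ~ 2^k * ln(2).
2^32 = 4294967296.
4294967296 * 0.693147 = 2977043696.32.

2977043696.32


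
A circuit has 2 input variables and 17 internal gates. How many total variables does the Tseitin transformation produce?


The Tseitin transformation introduces one auxiliary variable per gate.
Total variables = inputs + gates = 2 + 17 = 19.

19


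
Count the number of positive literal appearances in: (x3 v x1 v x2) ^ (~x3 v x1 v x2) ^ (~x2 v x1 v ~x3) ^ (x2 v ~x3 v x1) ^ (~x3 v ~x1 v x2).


Scan each clause for unnegated literals.
Clause 1: 3 positive; Clause 2: 2 positive; Clause 3: 1 positive; Clause 4: 2 positive; Clause 5: 1 positive.
Total positive literal occurrences = 9.

9


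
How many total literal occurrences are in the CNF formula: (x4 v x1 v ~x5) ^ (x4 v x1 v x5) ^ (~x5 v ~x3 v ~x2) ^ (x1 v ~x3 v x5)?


Clause lengths: 3, 3, 3, 3.
Sum = 3 + 3 + 3 + 3 = 12.

12


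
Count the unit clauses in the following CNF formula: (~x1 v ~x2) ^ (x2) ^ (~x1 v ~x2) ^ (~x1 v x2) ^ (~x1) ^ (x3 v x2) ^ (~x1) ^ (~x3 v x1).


A unit clause contains exactly one literal.
Unit clauses found: (x2), (~x1), (~x1).
Count = 3.

3


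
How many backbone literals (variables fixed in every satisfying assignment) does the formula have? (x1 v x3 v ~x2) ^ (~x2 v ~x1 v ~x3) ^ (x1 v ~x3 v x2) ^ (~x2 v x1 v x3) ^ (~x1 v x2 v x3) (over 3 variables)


Find all satisfying assignments: 4 model(s).
Check which variables have the same value in every model.
No variable is fixed across all models.
Backbone size = 0.

0


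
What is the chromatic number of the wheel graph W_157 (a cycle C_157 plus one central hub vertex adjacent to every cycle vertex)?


W_157 consists of the cycle C_157 together with a hub vertex adjacent to every cycle vertex.
The cycle C_157 needs 3 colors (odd cycle -> 3).
The hub is adjacent to every cycle vertex, so it must receive a new color distinct from all of them.
Chromatic number = 3 + 1 = 4.

4


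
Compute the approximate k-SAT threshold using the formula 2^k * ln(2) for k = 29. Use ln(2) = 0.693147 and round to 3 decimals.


Using the asymptotic formula: threshold ~ 2^k * ln(2).
2^29 = 536870912.
536870912 * 0.693147 = 372130462.04.

372130462.04


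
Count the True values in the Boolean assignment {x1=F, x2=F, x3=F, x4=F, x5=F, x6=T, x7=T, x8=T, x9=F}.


The weight is the number of variables assigned True.
True variables: x6, x7, x8.
Weight = 3.

3


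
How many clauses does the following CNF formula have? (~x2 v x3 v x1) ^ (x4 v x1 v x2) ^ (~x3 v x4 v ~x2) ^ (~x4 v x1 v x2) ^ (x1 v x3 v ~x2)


Each group enclosed in parentheses joined by ^ is one clause.
Counting the conjuncts: 5 clauses.

5


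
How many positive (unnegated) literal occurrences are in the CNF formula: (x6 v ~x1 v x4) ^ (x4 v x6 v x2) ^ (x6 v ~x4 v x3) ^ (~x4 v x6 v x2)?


Scan each clause for unnegated literals.
Clause 1: 2 positive; Clause 2: 3 positive; Clause 3: 2 positive; Clause 4: 2 positive.
Total positive literal occurrences = 9.

9


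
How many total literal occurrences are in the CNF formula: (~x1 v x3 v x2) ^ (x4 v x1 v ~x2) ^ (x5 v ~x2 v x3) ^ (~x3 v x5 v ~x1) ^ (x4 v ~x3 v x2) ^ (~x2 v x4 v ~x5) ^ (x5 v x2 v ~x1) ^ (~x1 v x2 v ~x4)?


Clause lengths: 3, 3, 3, 3, 3, 3, 3, 3.
Sum = 3 + 3 + 3 + 3 + 3 + 3 + 3 + 3 = 24.

24


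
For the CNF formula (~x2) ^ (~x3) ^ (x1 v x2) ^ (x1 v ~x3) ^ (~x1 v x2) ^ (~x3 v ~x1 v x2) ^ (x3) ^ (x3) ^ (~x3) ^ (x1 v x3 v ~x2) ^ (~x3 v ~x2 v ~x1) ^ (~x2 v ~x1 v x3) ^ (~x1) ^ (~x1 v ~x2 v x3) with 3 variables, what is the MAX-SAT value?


Enumerate all 8 truth assignments.
For each, count how many of the 14 clauses are satisfied.
The formula is not fully satisfiable, so the maximum is below 14.
Maximum simultaneously satisfiable clauses = 11.

11


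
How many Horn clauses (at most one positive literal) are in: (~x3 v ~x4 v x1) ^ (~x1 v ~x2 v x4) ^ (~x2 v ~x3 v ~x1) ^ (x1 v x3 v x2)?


A Horn clause has at most one positive literal.
Clause 1: 1 positive lit(s) -> Horn
Clause 2: 1 positive lit(s) -> Horn
Clause 3: 0 positive lit(s) -> Horn
Clause 4: 3 positive lit(s) -> not Horn
Total Horn clauses = 3.

3


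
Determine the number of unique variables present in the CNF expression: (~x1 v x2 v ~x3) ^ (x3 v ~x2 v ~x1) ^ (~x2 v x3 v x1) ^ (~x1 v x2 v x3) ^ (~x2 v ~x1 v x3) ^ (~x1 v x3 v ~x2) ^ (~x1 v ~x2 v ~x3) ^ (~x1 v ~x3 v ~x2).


Identify each distinct variable in the formula.
Variables found: x1, x2, x3.
Total distinct variables = 3.

3


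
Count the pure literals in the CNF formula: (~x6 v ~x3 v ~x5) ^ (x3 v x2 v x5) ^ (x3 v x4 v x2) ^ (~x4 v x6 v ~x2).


A pure literal appears in only one polarity across all clauses.
No pure literals found.
Count = 0.

0


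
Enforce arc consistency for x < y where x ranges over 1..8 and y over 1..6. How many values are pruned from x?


For the constraint x < y, x needs a supporting value in y's domain.
x can be at most 5 (one less than y's maximum).
Valid x values from domain: 5 out of 8.
Pruned = 8 - 5 = 3.

3


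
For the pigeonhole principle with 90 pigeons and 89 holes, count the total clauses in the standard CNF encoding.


The PHP encoding has two parts:
1) At-least-one-hole clauses: 90 (one per pigeon, each with 89 literals).
2) At-most-one-pigeon-per-hole clauses: 89 holes * C(90,2) = 89 * 4005 = 356445.
Total clauses = 90 + 356445 = 356535.

356535


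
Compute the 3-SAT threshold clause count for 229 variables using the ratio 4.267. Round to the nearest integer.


The 3-SAT phase transition occurs at approximately 4.267 clauses per variable.
m = 4.267 * 229 = 977.143.
Rounded to nearest integer: 977.

977


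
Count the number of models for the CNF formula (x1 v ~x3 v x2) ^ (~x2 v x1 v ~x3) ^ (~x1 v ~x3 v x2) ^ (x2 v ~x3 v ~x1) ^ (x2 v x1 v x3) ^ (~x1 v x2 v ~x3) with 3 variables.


Enumerate all 8 truth assignments over 3 variables.
Test each against every clause.
Satisfying assignments found: 4.

4


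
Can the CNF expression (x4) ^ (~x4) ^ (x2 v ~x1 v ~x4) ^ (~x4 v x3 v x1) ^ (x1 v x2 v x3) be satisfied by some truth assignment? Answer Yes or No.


Check all 16 possible truth assignments.
Number of satisfying assignments found: 0.
The formula is unsatisfiable.

No


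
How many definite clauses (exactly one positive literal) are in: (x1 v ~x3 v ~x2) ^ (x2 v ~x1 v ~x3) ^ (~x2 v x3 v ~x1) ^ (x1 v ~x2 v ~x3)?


A definite clause has exactly one positive literal.
Clause 1: 1 positive -> definite
Clause 2: 1 positive -> definite
Clause 3: 1 positive -> definite
Clause 4: 1 positive -> definite
Definite clause count = 4.

4


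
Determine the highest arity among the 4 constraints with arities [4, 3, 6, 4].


The arities are: 4, 3, 6, 4.
Scan for the maximum value.
Maximum arity = 6.

6


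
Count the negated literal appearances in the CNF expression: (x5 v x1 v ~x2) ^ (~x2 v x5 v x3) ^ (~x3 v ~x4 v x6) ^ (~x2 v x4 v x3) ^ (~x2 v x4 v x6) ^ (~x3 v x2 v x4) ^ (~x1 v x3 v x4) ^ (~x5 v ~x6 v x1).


Scan each clause for negated literals.
Clause 1: 1 negative; Clause 2: 1 negative; Clause 3: 2 negative; Clause 4: 1 negative; Clause 5: 1 negative; Clause 6: 1 negative; Clause 7: 1 negative; Clause 8: 2 negative.
Total negative literal occurrences = 10.

10


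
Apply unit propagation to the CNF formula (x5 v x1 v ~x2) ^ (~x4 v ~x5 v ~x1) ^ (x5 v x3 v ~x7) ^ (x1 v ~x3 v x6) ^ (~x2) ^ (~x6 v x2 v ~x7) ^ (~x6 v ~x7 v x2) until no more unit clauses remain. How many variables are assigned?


Unit propagation repeatedly assigns the literal in any unit clause, then simplifies.
Assignments in order: x2 = F.
No further unit clauses remain.
Total variables assigned = 1.

1


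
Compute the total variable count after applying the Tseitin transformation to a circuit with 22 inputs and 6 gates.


The Tseitin transformation introduces one auxiliary variable per gate.
Total variables = inputs + gates = 22 + 6 = 28.

28


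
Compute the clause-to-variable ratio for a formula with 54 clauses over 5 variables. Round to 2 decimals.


Clause-to-variable ratio = clauses / variables.
54 / 5 = 10.8.

10.8


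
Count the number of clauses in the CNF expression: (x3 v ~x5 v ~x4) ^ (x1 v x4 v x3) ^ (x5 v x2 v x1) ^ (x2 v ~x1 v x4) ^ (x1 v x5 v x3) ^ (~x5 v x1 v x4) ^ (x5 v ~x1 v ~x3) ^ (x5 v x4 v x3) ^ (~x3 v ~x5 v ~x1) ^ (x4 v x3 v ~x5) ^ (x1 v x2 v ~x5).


Each group enclosed in parentheses joined by ^ is one clause.
Counting the conjuncts: 11 clauses.

11


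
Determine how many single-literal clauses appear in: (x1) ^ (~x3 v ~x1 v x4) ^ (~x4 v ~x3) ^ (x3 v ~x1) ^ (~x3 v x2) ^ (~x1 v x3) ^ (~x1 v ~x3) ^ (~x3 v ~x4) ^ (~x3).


A unit clause contains exactly one literal.
Unit clauses found: (x1), (~x3).
Count = 2.

2


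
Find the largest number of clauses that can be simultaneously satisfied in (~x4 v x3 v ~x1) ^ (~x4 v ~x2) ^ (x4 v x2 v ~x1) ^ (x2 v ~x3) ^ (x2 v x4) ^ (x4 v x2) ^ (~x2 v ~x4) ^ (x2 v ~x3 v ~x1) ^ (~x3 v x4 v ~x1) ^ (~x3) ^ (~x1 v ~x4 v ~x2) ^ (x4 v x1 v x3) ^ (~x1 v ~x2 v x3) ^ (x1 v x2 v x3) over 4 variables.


Enumerate all 16 truth assignments.
For each, count how many of the 14 clauses are satisfied.
The formula is not fully satisfiable, so the maximum is below 14.
Maximum simultaneously satisfiable clauses = 13.

13


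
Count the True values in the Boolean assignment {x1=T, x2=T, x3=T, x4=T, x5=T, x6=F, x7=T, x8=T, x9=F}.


The weight is the number of variables assigned True.
True variables: x1, x2, x3, x4, x5, x7, x8.
Weight = 7.

7


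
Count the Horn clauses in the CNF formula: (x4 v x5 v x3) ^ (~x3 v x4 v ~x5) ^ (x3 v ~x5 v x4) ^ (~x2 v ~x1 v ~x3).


A Horn clause has at most one positive literal.
Clause 1: 3 positive lit(s) -> not Horn
Clause 2: 1 positive lit(s) -> Horn
Clause 3: 2 positive lit(s) -> not Horn
Clause 4: 0 positive lit(s) -> Horn
Total Horn clauses = 2.

2


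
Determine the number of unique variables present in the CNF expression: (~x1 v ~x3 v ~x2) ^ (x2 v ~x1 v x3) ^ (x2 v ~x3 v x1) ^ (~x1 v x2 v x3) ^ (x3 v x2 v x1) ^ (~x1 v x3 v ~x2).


Identify each distinct variable in the formula.
Variables found: x1, x2, x3.
Total distinct variables = 3.

3


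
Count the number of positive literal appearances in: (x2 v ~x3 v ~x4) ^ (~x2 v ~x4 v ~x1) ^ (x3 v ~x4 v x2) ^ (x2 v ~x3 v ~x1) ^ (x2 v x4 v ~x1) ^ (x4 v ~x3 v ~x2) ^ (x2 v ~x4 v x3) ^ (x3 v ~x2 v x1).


Scan each clause for unnegated literals.
Clause 1: 1 positive; Clause 2: 0 positive; Clause 3: 2 positive; Clause 4: 1 positive; Clause 5: 2 positive; Clause 6: 1 positive; Clause 7: 2 positive; Clause 8: 2 positive.
Total positive literal occurrences = 11.

11


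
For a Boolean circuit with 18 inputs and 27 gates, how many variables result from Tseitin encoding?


The Tseitin transformation introduces one auxiliary variable per gate.
Total variables = inputs + gates = 18 + 27 = 45.

45


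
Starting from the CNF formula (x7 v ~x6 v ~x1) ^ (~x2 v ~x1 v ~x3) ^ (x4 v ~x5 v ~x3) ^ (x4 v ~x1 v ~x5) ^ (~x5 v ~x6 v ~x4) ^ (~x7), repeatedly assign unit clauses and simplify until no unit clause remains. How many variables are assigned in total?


Unit propagation repeatedly assigns the literal in any unit clause, then simplifies.
Assignments in order: x7 = F.
No further unit clauses remain.
Total variables assigned = 1.

1


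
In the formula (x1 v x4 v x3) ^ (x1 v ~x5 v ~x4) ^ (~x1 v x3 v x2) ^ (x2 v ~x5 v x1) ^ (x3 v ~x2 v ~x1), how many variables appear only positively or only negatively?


A pure literal appears in only one polarity across all clauses.
Pure literals: x3 (positive only), x5 (negative only).
Count = 2.

2


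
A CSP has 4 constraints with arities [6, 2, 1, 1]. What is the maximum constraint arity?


The arities are: 6, 2, 1, 1.
Scan for the maximum value.
Maximum arity = 6.

6


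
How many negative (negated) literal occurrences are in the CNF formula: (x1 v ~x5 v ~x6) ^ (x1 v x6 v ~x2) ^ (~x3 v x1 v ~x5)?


Scan each clause for negated literals.
Clause 1: 2 negative; Clause 2: 1 negative; Clause 3: 2 negative.
Total negative literal occurrences = 5.

5


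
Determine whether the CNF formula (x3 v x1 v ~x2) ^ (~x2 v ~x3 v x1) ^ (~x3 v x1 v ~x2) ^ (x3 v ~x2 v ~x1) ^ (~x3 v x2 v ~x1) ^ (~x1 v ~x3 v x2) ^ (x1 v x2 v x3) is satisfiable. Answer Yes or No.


Check all 8 possible truth assignments.
Number of satisfying assignments found: 3.
The formula is satisfiable.

Yes


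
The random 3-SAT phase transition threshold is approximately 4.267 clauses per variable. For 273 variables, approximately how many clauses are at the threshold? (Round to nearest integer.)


The 3-SAT phase transition occurs at approximately 4.267 clauses per variable.
m = 4.267 * 273 = 1164.891.
Rounded to nearest integer: 1165.

1165


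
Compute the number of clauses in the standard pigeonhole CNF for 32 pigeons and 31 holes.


The PHP encoding has two parts:
1) At-least-one-hole clauses: 32 (one per pigeon, each with 31 literals).
2) At-most-one-pigeon-per-hole clauses: 31 holes * C(32,2) = 31 * 496 = 15376.
Total clauses = 32 + 15376 = 15408.

15408


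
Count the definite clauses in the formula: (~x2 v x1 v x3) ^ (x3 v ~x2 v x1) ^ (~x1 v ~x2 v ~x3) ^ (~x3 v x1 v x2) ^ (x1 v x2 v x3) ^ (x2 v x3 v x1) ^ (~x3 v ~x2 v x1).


A definite clause has exactly one positive literal.
Clause 1: 2 positive -> not definite
Clause 2: 2 positive -> not definite
Clause 3: 0 positive -> not definite
Clause 4: 2 positive -> not definite
Clause 5: 3 positive -> not definite
Clause 6: 3 positive -> not definite
Clause 7: 1 positive -> definite
Definite clause count = 1.

1


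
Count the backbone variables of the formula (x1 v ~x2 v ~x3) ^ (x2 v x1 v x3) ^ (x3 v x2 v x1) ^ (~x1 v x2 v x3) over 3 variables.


Find all satisfying assignments: 5 model(s).
Check which variables have the same value in every model.
No variable is fixed across all models.
Backbone size = 0.

0


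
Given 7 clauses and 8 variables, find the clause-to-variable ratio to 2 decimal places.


Clause-to-variable ratio = clauses / variables.
7 / 8 = 0.88.

0.88


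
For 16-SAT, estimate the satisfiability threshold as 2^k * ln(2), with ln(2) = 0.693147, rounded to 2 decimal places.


Using the asymptotic formula: threshold ~ 2^k * ln(2).
2^16 = 65536.
65536 * 0.693147 = 45426.08.

45426.08


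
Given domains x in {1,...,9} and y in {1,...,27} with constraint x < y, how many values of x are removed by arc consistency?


For the constraint x < y, x needs a supporting value in y's domain.
x can be at most 26 (one less than y's maximum).
Valid x values from domain: 9 out of 9.
Pruned = 9 - 9 = 0.

0


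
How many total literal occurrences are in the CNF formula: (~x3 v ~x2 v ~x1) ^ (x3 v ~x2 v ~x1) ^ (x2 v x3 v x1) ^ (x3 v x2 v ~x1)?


Clause lengths: 3, 3, 3, 3.
Sum = 3 + 3 + 3 + 3 = 12.

12


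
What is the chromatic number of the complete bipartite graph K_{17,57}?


K_{17,57} is bipartite by definition: the two parts are independent sets, with every edge crossing between them.
Color all vertices in one part with color 1 and all vertices in the other part with color 2.
Since the graph has at least one edge, one color does not suffice.
Chromatic number = 2.

2


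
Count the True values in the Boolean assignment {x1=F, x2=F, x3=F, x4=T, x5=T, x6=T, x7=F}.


The weight is the number of variables assigned True.
True variables: x4, x5, x6.
Weight = 3.

3


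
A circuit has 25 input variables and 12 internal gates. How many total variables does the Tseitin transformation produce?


The Tseitin transformation introduces one auxiliary variable per gate.
Total variables = inputs + gates = 25 + 12 = 37.

37


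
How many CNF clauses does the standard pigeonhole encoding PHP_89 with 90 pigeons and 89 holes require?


The PHP encoding has two parts:
1) At-least-one-hole clauses: 90 (one per pigeon, each with 89 literals).
2) At-most-one-pigeon-per-hole clauses: 89 holes * C(90,2) = 89 * 4005 = 356445.
Total clauses = 90 + 356445 = 356535.

356535


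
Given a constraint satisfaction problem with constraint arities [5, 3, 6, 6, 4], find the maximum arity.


The arities are: 5, 3, 6, 6, 4.
Scan for the maximum value.
Maximum arity = 6.

6


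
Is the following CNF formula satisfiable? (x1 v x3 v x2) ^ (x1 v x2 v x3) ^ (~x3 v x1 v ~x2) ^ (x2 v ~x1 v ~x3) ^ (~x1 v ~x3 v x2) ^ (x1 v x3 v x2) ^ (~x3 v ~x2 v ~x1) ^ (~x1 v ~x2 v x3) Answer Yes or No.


Check all 8 possible truth assignments.
Number of satisfying assignments found: 3.
The formula is satisfiable.

Yes


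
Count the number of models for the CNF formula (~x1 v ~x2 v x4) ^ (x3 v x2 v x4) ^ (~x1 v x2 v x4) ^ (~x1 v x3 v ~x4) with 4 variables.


Enumerate all 16 truth assignments over 4 variables.
Test each against every clause.
Satisfying assignments found: 9.

9


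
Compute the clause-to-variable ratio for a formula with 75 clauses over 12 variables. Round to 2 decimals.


Clause-to-variable ratio = clauses / variables.
75 / 12 = 6.25.

6.25


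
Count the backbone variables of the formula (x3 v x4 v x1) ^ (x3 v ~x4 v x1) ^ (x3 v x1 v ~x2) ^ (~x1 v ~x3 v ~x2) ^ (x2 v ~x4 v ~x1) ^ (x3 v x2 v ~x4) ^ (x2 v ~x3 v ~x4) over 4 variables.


Find all satisfying assignments: 7 model(s).
Check which variables have the same value in every model.
No variable is fixed across all models.
Backbone size = 0.

0


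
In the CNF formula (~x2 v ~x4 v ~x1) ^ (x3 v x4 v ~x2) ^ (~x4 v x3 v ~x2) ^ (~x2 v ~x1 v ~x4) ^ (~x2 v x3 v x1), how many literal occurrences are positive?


Scan each clause for unnegated literals.
Clause 1: 0 positive; Clause 2: 2 positive; Clause 3: 1 positive; Clause 4: 0 positive; Clause 5: 2 positive.
Total positive literal occurrences = 5.

5


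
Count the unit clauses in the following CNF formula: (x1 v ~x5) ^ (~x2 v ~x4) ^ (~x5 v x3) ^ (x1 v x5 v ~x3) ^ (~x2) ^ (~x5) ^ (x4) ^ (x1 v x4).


A unit clause contains exactly one literal.
Unit clauses found: (~x2), (~x5), (x4).
Count = 3.

3


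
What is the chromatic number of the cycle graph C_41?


An odd cycle cannot be 2-colored: alternating two colors around the cycle returns to the start with a conflict.
Since 41 is odd, three colors are required (and three suffice).
Chromatic number = 3.

3


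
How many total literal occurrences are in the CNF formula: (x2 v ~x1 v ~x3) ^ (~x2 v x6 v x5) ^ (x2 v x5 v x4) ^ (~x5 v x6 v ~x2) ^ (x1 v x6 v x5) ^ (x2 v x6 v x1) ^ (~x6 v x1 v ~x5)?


Clause lengths: 3, 3, 3, 3, 3, 3, 3.
Sum = 3 + 3 + 3 + 3 + 3 + 3 + 3 = 21.

21


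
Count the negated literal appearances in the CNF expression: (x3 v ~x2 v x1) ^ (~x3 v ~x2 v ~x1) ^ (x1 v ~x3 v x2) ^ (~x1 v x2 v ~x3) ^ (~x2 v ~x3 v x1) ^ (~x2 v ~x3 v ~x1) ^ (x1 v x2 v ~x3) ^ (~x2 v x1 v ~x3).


Scan each clause for negated literals.
Clause 1: 1 negative; Clause 2: 3 negative; Clause 3: 1 negative; Clause 4: 2 negative; Clause 5: 2 negative; Clause 6: 3 negative; Clause 7: 1 negative; Clause 8: 2 negative.
Total negative literal occurrences = 15.

15


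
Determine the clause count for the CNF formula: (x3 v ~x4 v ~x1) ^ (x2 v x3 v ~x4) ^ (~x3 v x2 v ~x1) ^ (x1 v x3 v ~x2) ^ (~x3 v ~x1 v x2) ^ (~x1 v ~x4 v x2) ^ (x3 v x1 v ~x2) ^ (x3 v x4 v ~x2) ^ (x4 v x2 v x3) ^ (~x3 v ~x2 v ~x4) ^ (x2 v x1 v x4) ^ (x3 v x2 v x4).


Each group enclosed in parentheses joined by ^ is one clause.
Counting the conjuncts: 12 clauses.

12


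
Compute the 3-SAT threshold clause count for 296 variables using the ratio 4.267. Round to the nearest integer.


The 3-SAT phase transition occurs at approximately 4.267 clauses per variable.
m = 4.267 * 296 = 1263.032.
Rounded to nearest integer: 1263.

1263


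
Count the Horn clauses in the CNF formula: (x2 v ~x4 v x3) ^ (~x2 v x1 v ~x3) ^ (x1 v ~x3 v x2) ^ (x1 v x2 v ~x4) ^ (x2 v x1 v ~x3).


A Horn clause has at most one positive literal.
Clause 1: 2 positive lit(s) -> not Horn
Clause 2: 1 positive lit(s) -> Horn
Clause 3: 2 positive lit(s) -> not Horn
Clause 4: 2 positive lit(s) -> not Horn
Clause 5: 2 positive lit(s) -> not Horn
Total Horn clauses = 1.

1


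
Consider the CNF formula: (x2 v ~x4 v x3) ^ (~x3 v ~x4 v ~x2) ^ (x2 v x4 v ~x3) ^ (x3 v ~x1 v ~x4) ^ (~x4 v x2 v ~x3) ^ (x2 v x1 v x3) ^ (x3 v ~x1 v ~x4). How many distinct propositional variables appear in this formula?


Identify each distinct variable in the formula.
Variables found: x1, x2, x3, x4.
Total distinct variables = 4.

4


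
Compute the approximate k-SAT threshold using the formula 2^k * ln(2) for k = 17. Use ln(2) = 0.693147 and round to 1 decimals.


Using the asymptotic formula: threshold ~ 2^k * ln(2).
2^17 = 131072.
131072 * 0.693147 = 90852.2.

90852.2


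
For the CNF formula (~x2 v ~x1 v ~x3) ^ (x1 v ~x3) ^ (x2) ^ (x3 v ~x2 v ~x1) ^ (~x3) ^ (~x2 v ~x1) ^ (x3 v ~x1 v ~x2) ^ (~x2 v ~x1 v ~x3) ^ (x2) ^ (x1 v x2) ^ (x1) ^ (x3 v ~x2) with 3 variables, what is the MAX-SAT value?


Enumerate all 8 truth assignments.
For each, count how many of the 12 clauses are satisfied.
The formula is not fully satisfiable, so the maximum is below 12.
Maximum simultaneously satisfiable clauses = 10.

10


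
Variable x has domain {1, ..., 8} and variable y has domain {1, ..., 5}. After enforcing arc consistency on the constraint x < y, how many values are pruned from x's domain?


For the constraint x < y, x needs a supporting value in y's domain.
x can be at most 4 (one less than y's maximum).
Valid x values from domain: 4 out of 8.
Pruned = 8 - 4 = 4.

4


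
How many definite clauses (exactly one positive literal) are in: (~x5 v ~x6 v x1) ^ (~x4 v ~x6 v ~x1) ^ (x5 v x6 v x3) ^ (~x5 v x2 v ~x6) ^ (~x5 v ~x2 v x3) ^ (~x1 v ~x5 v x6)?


A definite clause has exactly one positive literal.
Clause 1: 1 positive -> definite
Clause 2: 0 positive -> not definite
Clause 3: 3 positive -> not definite
Clause 4: 1 positive -> definite
Clause 5: 1 positive -> definite
Clause 6: 1 positive -> definite
Definite clause count = 4.

4


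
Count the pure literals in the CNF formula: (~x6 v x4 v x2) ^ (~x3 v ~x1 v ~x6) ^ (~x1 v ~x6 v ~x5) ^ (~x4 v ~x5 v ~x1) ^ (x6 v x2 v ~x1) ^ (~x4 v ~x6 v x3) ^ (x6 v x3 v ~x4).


A pure literal appears in only one polarity across all clauses.
Pure literals: x1 (negative only), x2 (positive only), x5 (negative only).
Count = 3.

3


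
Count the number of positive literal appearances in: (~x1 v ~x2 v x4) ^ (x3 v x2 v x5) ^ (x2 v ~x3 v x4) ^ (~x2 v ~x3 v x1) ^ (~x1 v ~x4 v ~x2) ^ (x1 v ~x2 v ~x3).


Scan each clause for unnegated literals.
Clause 1: 1 positive; Clause 2: 3 positive; Clause 3: 2 positive; Clause 4: 1 positive; Clause 5: 0 positive; Clause 6: 1 positive.
Total positive literal occurrences = 8.

8


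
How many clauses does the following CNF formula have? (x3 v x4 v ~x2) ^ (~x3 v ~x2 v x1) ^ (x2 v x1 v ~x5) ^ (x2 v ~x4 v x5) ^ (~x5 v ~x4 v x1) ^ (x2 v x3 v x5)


Each group enclosed in parentheses joined by ^ is one clause.
Counting the conjuncts: 6 clauses.

6


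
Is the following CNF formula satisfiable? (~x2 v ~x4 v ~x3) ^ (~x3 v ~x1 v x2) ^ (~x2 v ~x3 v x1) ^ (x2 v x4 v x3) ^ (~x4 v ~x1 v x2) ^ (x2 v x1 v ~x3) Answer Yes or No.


Check all 16 possible truth assignments.
Number of satisfying assignments found: 6.
The formula is satisfiable.

Yes


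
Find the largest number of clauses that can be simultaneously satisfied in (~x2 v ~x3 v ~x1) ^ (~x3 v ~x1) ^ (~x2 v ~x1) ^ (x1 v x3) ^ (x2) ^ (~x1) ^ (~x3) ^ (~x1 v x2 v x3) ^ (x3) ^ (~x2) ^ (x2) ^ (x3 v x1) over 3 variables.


Enumerate all 8 truth assignments.
For each, count how many of the 12 clauses are satisfied.
The formula is not fully satisfiable, so the maximum is below 12.
Maximum simultaneously satisfiable clauses = 10.

10


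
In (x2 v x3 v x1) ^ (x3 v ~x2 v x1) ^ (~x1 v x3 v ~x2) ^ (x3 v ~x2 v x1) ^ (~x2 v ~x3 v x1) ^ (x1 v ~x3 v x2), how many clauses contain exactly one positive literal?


A definite clause has exactly one positive literal.
Clause 1: 3 positive -> not definite
Clause 2: 2 positive -> not definite
Clause 3: 1 positive -> definite
Clause 4: 2 positive -> not definite
Clause 5: 1 positive -> definite
Clause 6: 2 positive -> not definite
Definite clause count = 2.

2


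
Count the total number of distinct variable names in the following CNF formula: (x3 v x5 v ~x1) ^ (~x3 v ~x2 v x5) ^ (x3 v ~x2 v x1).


Identify each distinct variable in the formula.
Variables found: x1, x2, x3, x5.
Total distinct variables = 4.

4


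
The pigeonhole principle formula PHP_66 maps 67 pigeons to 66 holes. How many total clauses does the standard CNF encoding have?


The PHP encoding has two parts:
1) At-least-one-hole clauses: 67 (one per pigeon, each with 66 literals).
2) At-most-one-pigeon-per-hole clauses: 66 holes * C(67,2) = 66 * 2211 = 145926.
Total clauses = 67 + 145926 = 145993.

145993


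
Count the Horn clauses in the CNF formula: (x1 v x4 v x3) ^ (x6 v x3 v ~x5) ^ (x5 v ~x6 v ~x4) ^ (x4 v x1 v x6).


A Horn clause has at most one positive literal.
Clause 1: 3 positive lit(s) -> not Horn
Clause 2: 2 positive lit(s) -> not Horn
Clause 3: 1 positive lit(s) -> Horn
Clause 4: 3 positive lit(s) -> not Horn
Total Horn clauses = 1.

1


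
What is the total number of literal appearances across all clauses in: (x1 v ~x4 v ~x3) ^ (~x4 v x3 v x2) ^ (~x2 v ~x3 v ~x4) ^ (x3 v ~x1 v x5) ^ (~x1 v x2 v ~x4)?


Clause lengths: 3, 3, 3, 3, 3.
Sum = 3 + 3 + 3 + 3 + 3 = 15.

15


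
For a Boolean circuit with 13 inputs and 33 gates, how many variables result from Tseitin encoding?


The Tseitin transformation introduces one auxiliary variable per gate.
Total variables = inputs + gates = 13 + 33 = 46.

46


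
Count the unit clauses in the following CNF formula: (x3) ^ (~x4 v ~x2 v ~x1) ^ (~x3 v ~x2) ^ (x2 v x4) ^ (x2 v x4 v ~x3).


A unit clause contains exactly one literal.
Unit clauses found: (x3).
Count = 1.

1


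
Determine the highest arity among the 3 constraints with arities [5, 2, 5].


The arities are: 5, 2, 5.
Scan for the maximum value.
Maximum arity = 5.

5


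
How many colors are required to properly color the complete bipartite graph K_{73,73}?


K_{73,73} is bipartite by definition: the two parts are independent sets, with every edge crossing between them.
Color all vertices in one part with color 1 and all vertices in the other part with color 2.
Since the graph has at least one edge, one color does not suffice.
Chromatic number = 2.

2


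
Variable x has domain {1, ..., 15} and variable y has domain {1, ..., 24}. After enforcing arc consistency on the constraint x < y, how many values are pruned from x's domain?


For the constraint x < y, x needs a supporting value in y's domain.
x can be at most 23 (one less than y's maximum).
Valid x values from domain: 15 out of 15.
Pruned = 15 - 15 = 0.

0


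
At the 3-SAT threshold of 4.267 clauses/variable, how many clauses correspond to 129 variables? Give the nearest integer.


The 3-SAT phase transition occurs at approximately 4.267 clauses per variable.
m = 4.267 * 129 = 550.443.
Rounded to nearest integer: 550.

550


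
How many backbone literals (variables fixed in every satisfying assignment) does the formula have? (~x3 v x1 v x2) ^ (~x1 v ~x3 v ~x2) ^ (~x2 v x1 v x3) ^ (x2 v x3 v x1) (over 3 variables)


Find all satisfying assignments: 4 model(s).
Check which variables have the same value in every model.
No variable is fixed across all models.
Backbone size = 0.

0


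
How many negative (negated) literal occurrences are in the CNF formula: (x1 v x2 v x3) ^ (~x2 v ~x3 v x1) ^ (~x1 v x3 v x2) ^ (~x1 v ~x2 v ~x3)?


Scan each clause for negated literals.
Clause 1: 0 negative; Clause 2: 2 negative; Clause 3: 1 negative; Clause 4: 3 negative.
Total negative literal occurrences = 6.

6


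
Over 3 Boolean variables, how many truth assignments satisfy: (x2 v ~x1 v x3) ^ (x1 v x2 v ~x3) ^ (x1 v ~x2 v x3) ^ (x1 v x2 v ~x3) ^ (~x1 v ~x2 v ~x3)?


Enumerate all 8 truth assignments over 3 variables.
Test each against every clause.
Satisfying assignments found: 4.

4


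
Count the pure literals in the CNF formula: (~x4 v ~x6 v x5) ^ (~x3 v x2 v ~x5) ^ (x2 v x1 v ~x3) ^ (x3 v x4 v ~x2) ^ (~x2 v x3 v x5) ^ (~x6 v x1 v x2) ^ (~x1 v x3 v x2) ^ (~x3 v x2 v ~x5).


A pure literal appears in only one polarity across all clauses.
Pure literals: x6 (negative only).
Count = 1.

1


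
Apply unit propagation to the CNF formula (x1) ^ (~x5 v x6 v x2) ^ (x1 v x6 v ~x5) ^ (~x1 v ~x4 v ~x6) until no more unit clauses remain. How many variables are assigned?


Unit propagation repeatedly assigns the literal in any unit clause, then simplifies.
Assignments in order: x1 = T.
No further unit clauses remain.
Total variables assigned = 1.

1


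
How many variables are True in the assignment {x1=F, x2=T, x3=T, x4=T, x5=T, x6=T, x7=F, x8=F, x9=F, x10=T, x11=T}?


The weight is the number of variables assigned True.
True variables: x2, x3, x4, x5, x6, x10, x11.
Weight = 7.

7


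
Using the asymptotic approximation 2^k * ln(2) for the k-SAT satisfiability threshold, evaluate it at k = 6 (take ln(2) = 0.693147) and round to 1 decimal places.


Using the asymptotic formula: threshold ~ 2^k * ln(2).
2^6 = 64.
64 * 0.693147 = 44.4.

44.4


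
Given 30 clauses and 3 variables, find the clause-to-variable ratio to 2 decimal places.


Clause-to-variable ratio = clauses / variables.
30 / 3 = 10.0.

10.0


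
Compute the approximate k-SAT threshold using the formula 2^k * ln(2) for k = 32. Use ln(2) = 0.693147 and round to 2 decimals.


Using the asymptotic formula: threshold ~ 2^k * ln(2).
2^32 = 4294967296.
4294967296 * 0.693147 = 2977043696.32.

2977043696.32


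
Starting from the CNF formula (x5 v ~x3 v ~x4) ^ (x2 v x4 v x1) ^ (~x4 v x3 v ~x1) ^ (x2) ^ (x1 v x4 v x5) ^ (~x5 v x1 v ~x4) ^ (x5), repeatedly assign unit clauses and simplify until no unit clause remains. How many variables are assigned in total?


Unit propagation repeatedly assigns the literal in any unit clause, then simplifies.
Assignments in order: x2 = T, x5 = T.
No further unit clauses remain.
Total variables assigned = 2.

2


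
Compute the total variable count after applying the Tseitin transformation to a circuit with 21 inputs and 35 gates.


The Tseitin transformation introduces one auxiliary variable per gate.
Total variables = inputs + gates = 21 + 35 = 56.

56


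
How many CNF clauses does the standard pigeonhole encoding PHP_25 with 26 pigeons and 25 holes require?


The PHP encoding has two parts:
1) At-least-one-hole clauses: 26 (one per pigeon, each with 25 literals).
2) At-most-one-pigeon-per-hole clauses: 25 holes * C(26,2) = 25 * 325 = 8125.
Total clauses = 26 + 8125 = 8151.

8151


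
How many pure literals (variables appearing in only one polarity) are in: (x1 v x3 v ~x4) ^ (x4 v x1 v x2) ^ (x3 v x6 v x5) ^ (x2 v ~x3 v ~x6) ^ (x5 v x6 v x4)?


A pure literal appears in only one polarity across all clauses.
Pure literals: x1 (positive only), x2 (positive only), x5 (positive only).
Count = 3.

3


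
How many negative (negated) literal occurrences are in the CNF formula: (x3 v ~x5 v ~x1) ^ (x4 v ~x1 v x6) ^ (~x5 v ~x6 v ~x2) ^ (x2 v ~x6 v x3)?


Scan each clause for negated literals.
Clause 1: 2 negative; Clause 2: 1 negative; Clause 3: 3 negative; Clause 4: 1 negative.
Total negative literal occurrences = 7.

7


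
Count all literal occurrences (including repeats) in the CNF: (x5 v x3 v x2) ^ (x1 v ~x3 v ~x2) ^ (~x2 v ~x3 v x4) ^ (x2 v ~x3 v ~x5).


Clause lengths: 3, 3, 3, 3.
Sum = 3 + 3 + 3 + 3 = 12.

12


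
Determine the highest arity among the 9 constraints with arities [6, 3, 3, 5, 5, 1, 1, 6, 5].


The arities are: 6, 3, 3, 5, 5, 1, 1, 6, 5.
Scan for the maximum value.
Maximum arity = 6.

6


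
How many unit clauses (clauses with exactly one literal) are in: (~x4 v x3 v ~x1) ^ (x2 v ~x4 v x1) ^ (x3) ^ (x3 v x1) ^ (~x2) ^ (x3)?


A unit clause contains exactly one literal.
Unit clauses found: (x3), (~x2), (x3).
Count = 3.

3


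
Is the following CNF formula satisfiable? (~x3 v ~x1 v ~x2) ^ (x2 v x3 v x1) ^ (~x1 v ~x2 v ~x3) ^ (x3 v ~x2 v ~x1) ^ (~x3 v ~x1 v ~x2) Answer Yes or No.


Check all 8 possible truth assignments.
Number of satisfying assignments found: 5.
The formula is satisfiable.

Yes


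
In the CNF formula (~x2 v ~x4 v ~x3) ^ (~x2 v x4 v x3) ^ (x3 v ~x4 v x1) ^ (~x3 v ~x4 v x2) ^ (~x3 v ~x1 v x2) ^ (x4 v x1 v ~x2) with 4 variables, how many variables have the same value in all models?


Find all satisfying assignments: 6 model(s).
Check which variables have the same value in every model.
No variable is fixed across all models.
Backbone size = 0.

0


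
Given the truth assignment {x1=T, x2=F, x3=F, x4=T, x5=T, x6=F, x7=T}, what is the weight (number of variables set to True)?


The weight is the number of variables assigned True.
True variables: x1, x4, x5, x7.
Weight = 4.

4


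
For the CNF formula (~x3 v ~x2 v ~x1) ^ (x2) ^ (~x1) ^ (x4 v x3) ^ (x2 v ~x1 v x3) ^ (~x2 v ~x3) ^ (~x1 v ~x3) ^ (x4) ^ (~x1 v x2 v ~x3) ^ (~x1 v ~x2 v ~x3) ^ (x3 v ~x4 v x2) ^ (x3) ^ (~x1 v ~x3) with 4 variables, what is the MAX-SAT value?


Enumerate all 16 truth assignments.
For each, count how many of the 13 clauses are satisfied.
The formula is not fully satisfiable, so the maximum is below 13.
Maximum simultaneously satisfiable clauses = 12.

12


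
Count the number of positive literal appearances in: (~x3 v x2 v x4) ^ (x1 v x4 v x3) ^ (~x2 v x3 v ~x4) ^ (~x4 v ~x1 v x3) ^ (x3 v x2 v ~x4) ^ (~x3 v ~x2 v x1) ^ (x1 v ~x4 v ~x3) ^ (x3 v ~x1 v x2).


Scan each clause for unnegated literals.
Clause 1: 2 positive; Clause 2: 3 positive; Clause 3: 1 positive; Clause 4: 1 positive; Clause 5: 2 positive; Clause 6: 1 positive; Clause 7: 1 positive; Clause 8: 2 positive.
Total positive literal occurrences = 13.

13


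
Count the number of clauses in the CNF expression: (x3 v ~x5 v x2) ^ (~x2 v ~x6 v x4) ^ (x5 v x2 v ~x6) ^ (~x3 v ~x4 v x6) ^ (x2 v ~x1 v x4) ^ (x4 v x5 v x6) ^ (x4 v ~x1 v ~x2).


Each group enclosed in parentheses joined by ^ is one clause.
Counting the conjuncts: 7 clauses.

7
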